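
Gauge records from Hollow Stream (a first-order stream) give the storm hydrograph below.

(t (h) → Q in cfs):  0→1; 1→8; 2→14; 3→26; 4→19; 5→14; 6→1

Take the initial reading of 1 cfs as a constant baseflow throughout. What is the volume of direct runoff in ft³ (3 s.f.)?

Direct-runoff ordinates (Q − Q_b): 0.0, 7.0, 13.0, 25.0, 18.0, 13.0, 0.0 cfs.
ΣQ_DR = 76.00 cfs.
With Δt = 1 h = 3600 s, V = ΣQ_DR · Δt = 76.00 × 3600 = 2.74 × 10^5 ft³.

V ≈ 2.74 × 10^5 ft³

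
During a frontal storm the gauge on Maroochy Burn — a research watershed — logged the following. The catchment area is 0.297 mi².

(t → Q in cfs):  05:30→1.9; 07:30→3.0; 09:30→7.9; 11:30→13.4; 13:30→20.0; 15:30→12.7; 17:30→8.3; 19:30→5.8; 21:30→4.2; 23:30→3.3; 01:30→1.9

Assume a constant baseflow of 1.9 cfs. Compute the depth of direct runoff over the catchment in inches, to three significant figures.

Direct runoff: 0.0, 1.1, 6.0, 11.5, 18.1, 10.8, 6.4, 3.9, 2.3, 1.4, 0.0 cfs; ΣQ_DR = 61.50 cfs.
V = ΣQ_DR · Δt = 61.50 × 7200 s = 4.428 × 10^5 ft³.
Over A = 0.297 mi², depth = V / A = 0.642 in.

d ≈ 0.642 in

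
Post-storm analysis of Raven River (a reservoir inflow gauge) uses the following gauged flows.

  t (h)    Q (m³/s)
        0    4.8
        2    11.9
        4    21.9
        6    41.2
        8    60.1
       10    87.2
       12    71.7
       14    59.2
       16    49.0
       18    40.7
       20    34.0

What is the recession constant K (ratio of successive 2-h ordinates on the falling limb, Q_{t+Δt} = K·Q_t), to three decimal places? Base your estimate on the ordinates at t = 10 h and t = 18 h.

Using the recession-limb readings at t = 10 h and t = 18 h: Q falls from 87.2 to 40.7 m³/s over 4 intervals.
K = (Q₂/Q₁)^(1/4) = (40.7/87.2)^(1/4) = 0.827.

K ≈ 0.827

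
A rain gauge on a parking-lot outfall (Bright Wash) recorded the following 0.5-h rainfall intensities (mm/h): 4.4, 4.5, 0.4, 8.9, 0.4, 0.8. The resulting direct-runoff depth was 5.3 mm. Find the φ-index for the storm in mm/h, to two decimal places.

φ ≈ 2.40 mm/h

Only the 3 blocks with intensity above φ contribute runoff: 4.4, 4.5, 8.9 mm/h.
Σ(I−φ)·Δt = d  ⇒  (4.4+4.5+8.9 − 3φ)·0.5 = 5.3
φ = (17.80 − 5.3/0.5) / 3 = 2.40 mm/h.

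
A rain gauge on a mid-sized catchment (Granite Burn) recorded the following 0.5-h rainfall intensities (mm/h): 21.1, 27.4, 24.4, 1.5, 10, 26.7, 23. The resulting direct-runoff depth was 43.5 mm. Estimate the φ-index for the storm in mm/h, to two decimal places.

Only the 6 blocks with intensity above φ contribute runoff: 21.1, 27.4, 24.4, 10, 26.7, 23 mm/h.
Σ(I−φ)·Δt = d  ⇒  (21.1+27.4+24.4+10+26.7+23 − 6φ)·0.5 = 43.5
φ = (132.6 − 43.5/0.5) / 6 = 7.60 mm/h.

φ ≈ 7.60 mm/h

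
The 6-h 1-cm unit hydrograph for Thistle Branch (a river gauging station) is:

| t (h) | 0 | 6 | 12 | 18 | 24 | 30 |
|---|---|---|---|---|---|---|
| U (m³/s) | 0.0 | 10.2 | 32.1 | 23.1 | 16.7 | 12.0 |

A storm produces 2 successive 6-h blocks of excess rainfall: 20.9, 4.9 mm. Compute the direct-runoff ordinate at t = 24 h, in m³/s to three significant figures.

Q ≈ 46.2 m³/s

By discrete convolution, Q_j = Σ (P_i / 10 mm) · U_{j−i}.
At t = 24 h (j=4): Q = (20.9/10)·16.7 + (4.9/10)·23.1 = 46.2 m³/s.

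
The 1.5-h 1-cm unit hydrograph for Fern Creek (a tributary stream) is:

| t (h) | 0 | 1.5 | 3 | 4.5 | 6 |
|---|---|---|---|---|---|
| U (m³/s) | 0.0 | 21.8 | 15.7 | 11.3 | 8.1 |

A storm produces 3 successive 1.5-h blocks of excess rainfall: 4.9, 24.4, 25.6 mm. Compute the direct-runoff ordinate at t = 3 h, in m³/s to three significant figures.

By discrete convolution, Q_j = Σ (P_i / 10 mm) · U_{j−i}.
At t = 3 h (j=2): Q = (4.9/10)·15.7 + (24.4/10)·21.8 + (25.6/10)·0.0 = 60.9 m³/s.

Q ≈ 60.9 m³/s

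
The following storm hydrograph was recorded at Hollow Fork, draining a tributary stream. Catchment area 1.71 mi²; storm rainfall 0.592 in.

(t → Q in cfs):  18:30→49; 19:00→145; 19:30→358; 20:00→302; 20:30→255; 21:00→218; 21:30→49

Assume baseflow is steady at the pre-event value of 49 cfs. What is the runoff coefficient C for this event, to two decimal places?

C ≈ 0.79

ΣQ_DR = 1033 cfs; V = ΣQ_DR·Δt = 1.859 × 10^6 ft³.
Runoff depth d = V / A = 0.4680 in.
C = d / P = 0.4680 / 0.592 = 0.79.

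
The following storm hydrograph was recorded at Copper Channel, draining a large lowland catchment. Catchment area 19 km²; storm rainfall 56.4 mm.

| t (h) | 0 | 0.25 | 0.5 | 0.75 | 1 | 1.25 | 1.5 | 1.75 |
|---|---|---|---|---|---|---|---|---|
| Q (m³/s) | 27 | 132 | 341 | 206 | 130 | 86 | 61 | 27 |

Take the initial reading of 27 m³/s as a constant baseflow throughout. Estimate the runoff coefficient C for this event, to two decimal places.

C ≈ 0.67

ΣQ_DR = 794.0 m³/s; V = ΣQ_DR·Δt = 7.146 × 10^5 m³.
Runoff depth d = V / A = 37.61 mm.
C = d / P = 37.61 / 56.4 = 0.67.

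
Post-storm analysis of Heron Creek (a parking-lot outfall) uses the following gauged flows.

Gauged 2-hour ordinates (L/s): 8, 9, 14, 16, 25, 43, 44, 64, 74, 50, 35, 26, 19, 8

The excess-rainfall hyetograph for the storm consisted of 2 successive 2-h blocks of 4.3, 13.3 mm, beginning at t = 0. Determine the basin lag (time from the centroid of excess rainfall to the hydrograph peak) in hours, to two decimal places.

Centroid of excess rainfall: t_c = Σ P_i·t̄_i / ΣP_i = 2.5114 h (block centres at 1, 3 h).
Hydrograph peak occurs at t = 16 h, so basin lag t_L = 16 − 2.5114 = 13.49 h.

t_L ≈ 13.49 h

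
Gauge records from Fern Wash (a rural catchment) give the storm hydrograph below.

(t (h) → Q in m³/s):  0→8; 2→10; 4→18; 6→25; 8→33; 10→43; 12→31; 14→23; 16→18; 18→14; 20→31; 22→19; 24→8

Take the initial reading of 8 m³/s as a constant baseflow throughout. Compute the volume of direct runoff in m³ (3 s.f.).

V ≈ 1.27 × 10^6 m³

Direct-runoff ordinates (Q − Q_b): 0.0, 2.0, 10.0, 17.0, 25.0, 35.0, 23.0, 15.0, 10.0, 6.0, 23.0, 11.0, 0.0 m³/s.
ΣQ_DR = 177.0 m³/s.
With Δt = 2 h = 7200 s, V = ΣQ_DR · Δt = 177.0 × 7200 = 1.27 × 10^6 m³.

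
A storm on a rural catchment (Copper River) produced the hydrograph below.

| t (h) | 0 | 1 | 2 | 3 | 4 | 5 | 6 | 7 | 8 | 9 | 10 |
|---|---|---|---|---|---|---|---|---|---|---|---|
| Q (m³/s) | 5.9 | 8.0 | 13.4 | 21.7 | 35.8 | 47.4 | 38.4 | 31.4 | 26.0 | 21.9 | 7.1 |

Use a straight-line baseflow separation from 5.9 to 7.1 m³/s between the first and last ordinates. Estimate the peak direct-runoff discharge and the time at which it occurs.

Subtracting baseflow gives direct-runoff ordinates: 0.00, 1.98, 7.26, 15.44, 29.42, 40.90, 31.78, 24.66, 19.14, 14.92, 0.00 m³/s.
The maximum is 40.90 m³/s, occurring at the reading for t = 5 h.

Q_p = 40.90 m³/s at t = 5 h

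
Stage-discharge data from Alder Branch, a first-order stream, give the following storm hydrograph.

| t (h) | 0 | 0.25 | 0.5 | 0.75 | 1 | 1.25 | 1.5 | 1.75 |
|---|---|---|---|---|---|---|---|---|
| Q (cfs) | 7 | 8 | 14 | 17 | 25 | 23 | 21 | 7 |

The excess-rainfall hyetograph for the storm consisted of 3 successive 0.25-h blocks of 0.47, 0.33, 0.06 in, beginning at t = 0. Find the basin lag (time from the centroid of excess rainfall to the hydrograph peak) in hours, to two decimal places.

Centroid of excess rainfall: t_c = Σ P_i·t̄_i / ΣP_i = 0.2558 h (block centres at 0.125, 0.375, 0.625 h).
Hydrograph peak occurs at t = 1 h, so basin lag t_L = 1 − 0.2558 = 0.74 h.

t_L ≈ 0.74 h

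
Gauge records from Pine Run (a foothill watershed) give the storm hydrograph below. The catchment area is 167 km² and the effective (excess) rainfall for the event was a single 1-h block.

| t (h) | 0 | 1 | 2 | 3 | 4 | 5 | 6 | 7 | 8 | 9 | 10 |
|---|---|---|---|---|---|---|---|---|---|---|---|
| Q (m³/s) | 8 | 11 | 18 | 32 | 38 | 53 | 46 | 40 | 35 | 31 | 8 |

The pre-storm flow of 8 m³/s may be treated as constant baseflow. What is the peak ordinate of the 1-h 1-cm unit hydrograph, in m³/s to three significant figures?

Direct runoff: 0.0, 3.0, 10.0, 24.0, 30.0, 45.0, 38.0, 32.0, 27.0, 23.0, 0.0 m³/s; ΣQ_DR = 232.0 m³/s, peak = 45.0 m³/s.
Runoff depth d = ΣQ_DR·Δt / A = 232.0 × 3600 / (167 km²) = 5.001 mm.
The 1-cm UH is the DRH scaled by (10 mm)/d, so U_p = 45.0 × 10/5.001 = 90.0 m³/s.

U_p ≈ 90.0 m³/s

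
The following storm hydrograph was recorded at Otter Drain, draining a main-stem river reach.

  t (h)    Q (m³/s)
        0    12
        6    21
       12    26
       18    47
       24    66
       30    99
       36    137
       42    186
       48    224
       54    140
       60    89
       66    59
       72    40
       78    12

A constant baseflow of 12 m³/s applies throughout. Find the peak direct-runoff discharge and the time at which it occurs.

Subtracting baseflow gives direct-runoff ordinates: 0.0, 9.0, 14.0, 35.0, 54.0, 87.0, 125.0, 174.0, 212.0, 128.0, 77.0, 47.0, 28.0, 0.0 m³/s.
The maximum is 212.0 m³/s, occurring at the reading for t = 48 h.

Q_p = 212.0 m³/s at t = 48 h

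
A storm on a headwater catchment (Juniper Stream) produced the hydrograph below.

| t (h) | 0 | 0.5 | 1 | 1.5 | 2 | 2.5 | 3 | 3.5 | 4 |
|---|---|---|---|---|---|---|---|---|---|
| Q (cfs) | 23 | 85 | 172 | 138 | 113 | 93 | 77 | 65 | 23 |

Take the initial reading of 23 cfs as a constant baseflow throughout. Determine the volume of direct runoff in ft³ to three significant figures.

Direct-runoff ordinates (Q − Q_b): 0.0, 62.0, 149.0, 115.0, 90.0, 70.0, 54.0, 42.0, 0.0 cfs.
ΣQ_DR = 582.0 cfs.
With Δt = 0.5 h = 1800 s, V = ΣQ_DR · Δt = 582.0 × 1800 = 1.05 × 10^6 ft³.

V ≈ 1.05 × 10^6 ft³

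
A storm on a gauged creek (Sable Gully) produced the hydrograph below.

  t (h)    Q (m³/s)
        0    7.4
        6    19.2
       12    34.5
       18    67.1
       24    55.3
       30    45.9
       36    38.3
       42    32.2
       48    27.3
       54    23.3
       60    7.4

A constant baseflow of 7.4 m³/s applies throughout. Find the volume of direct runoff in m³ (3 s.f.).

Direct-runoff ordinates (Q − Q_b): 0.0, 11.8, 27.1, 59.7, 47.9, 38.5, 30.9, 24.8, 19.9, 15.9, 0.0 m³/s.
ΣQ_DR = 276.5 m³/s.
With Δt = 6 h = 21600 s, V = ΣQ_DR · Δt = 276.5 × 21600 = 5.97 × 10^6 m³.

V ≈ 5.97 × 10^6 m³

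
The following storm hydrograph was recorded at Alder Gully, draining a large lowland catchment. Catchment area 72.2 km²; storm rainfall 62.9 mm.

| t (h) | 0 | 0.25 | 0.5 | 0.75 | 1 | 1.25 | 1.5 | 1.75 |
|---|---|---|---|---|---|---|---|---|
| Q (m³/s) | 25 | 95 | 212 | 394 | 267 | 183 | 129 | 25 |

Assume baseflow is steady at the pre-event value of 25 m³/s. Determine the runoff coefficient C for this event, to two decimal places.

ΣQ_DR = 1130 m³/s; V = ΣQ_DR·Δt = 1.017 × 10^6 m³.
Runoff depth d = V / A = 14.09 mm.
C = d / P = 14.09 / 62.9 = 0.22.

C ≈ 0.22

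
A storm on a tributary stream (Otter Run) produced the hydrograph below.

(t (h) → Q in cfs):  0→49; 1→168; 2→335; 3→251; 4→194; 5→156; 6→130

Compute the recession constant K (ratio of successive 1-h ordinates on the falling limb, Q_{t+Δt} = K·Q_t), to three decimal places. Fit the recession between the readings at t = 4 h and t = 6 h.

Using the recession-limb readings at t = 4 h and t = 6 h: Q falls from 194 to 130 cfs over 2 intervals.
K = (Q₂/Q₁)^(1/2) = (130/194)^(1/2) = 0.819.

K ≈ 0.819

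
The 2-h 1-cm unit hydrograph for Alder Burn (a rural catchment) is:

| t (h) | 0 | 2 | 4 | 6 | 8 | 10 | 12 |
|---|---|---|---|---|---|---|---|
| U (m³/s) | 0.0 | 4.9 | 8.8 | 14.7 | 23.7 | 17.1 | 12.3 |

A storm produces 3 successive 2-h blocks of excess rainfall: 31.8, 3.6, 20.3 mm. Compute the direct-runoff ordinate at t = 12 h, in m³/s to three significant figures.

Q ≈ 93.4 m³/s

By discrete convolution, Q_j = Σ (P_i / 10 mm) · U_{j−i}.
At t = 12 h (j=6): Q = (31.8/10)·12.3 + (3.6/10)·17.1 + (20.3/10)·23.7 = 93.4 m³/s.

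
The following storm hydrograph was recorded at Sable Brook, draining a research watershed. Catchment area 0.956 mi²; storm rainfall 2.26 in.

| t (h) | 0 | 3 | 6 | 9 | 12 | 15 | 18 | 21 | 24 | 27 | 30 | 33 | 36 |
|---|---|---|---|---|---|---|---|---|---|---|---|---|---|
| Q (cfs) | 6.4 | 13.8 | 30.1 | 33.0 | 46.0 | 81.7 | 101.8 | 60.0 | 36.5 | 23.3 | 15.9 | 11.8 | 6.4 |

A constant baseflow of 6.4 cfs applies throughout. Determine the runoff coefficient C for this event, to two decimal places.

C ≈ 0.83

ΣQ_DR = 383.5 cfs; V = ΣQ_DR·Δt = 4.142 × 10^6 ft³.
Runoff depth d = V / A = 1.865 in.
C = d / P = 1.865 / 2.26 = 0.83.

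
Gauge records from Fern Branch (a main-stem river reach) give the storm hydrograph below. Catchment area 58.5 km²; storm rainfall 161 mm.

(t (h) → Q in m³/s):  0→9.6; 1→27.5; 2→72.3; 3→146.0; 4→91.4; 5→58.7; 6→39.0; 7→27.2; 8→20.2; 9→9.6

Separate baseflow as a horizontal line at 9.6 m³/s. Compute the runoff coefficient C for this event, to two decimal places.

C ≈ 0.15

ΣQ_DR = 405.5 m³/s; V = ΣQ_DR·Δt = 1.460 × 10^6 m³.
Runoff depth d = V / A = 24.95 mm.
C = d / P = 24.95 / 161 = 0.15.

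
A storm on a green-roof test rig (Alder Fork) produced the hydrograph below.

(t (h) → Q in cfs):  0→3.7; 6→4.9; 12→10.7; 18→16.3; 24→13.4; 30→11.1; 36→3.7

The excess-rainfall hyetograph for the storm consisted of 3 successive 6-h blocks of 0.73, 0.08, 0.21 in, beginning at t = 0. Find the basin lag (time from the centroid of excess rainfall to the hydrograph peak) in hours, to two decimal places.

t_L ≈ 12.06 h

Centroid of excess rainfall: t_c = Σ P_i·t̄_i / ΣP_i = 5.9412 h (block centres at 3, 9, 15 h).
Hydrograph peak occurs at t = 18 h, so basin lag t_L = 18 − 5.9412 = 12.06 h.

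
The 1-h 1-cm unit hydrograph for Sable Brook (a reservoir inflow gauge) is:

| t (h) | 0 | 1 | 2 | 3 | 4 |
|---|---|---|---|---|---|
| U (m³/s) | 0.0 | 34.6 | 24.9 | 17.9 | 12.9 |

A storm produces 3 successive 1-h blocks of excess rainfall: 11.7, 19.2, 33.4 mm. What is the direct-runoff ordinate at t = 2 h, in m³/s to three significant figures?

Q ≈ 95.6 m³/s

By discrete convolution, Q_j = Σ (P_i / 10 mm) · U_{j−i}.
At t = 2 h (j=2): Q = (11.7/10)·24.9 + (19.2/10)·34.6 + (33.4/10)·0.0 = 95.6 m³/s.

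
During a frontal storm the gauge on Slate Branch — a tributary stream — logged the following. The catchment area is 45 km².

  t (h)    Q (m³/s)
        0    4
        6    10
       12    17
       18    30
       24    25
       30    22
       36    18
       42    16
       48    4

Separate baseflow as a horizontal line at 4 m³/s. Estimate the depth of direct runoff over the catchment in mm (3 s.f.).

d ≈ 52.8 mm

Direct runoff: 0.0, 6.0, 13.0, 26.0, 21.0, 18.0, 14.0, 12.0, 0.0 m³/s; ΣQ_DR = 110.0 m³/s.
V = ΣQ_DR · Δt = 110.0 × 21600 s = 2.376 × 10^6 m³.
Over A = 45 km², depth = V / A = 52.8 mm.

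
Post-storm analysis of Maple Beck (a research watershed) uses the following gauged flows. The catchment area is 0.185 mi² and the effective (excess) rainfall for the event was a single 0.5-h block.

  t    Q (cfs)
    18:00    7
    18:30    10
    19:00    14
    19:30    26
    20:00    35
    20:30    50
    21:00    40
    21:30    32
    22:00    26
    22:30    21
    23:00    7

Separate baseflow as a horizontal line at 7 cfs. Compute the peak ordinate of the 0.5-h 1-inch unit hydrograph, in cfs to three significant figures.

U_p ≈ 53.8 cfs

Direct runoff: 0.0, 3.0, 7.0, 19.0, 28.0, 43.0, 33.0, 25.0, 19.0, 14.0, 0.0 cfs; ΣQ_DR = 191.0 cfs, peak = 43.0 cfs.
Runoff depth d = ΣQ_DR·Δt / A = 191.0 × 1800 / (0.185 mi²) = 0.7999 in.
The 1-inch UH is the DRH scaled by (1 in)/d, so U_p = 43.0 × 1/0.7999 = 53.8 cfs.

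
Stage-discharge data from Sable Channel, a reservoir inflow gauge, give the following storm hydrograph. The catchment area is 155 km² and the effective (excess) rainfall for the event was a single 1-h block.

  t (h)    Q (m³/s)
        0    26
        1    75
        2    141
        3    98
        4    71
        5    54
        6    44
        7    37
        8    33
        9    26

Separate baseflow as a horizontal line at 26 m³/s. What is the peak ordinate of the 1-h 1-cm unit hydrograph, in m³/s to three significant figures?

U_p ≈ 144 m³/s

Direct runoff: 0.0, 49.0, 115.0, 72.0, 45.0, 28.0, 18.0, 11.0, 7.0, 0.0 m³/s; ΣQ_DR = 345.0 m³/s, peak = 115.0 m³/s.
Runoff depth d = ΣQ_DR·Δt / A = 345.0 × 3600 / (155 km²) = 8.013 mm.
The 1-cm UH is the DRH scaled by (10 mm)/d, so U_p = 115.0 × 10/8.013 = 144 m³/s.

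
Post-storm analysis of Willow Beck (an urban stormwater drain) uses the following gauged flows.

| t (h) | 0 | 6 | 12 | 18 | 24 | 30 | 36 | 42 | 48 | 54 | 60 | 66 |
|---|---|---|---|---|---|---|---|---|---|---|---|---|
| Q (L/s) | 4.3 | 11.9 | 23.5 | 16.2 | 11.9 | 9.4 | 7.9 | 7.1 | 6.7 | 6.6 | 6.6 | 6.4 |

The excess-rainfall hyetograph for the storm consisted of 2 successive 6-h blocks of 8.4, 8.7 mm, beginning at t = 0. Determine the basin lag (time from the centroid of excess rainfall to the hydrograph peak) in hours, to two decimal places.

t_L ≈ 5.95 h

Centroid of excess rainfall: t_c = Σ P_i·t̄_i / ΣP_i = 6.0526 h (block centres at 3, 9 h).
Hydrograph peak occurs at t = 12 h, so basin lag t_L = 12 − 6.0526 = 5.95 h.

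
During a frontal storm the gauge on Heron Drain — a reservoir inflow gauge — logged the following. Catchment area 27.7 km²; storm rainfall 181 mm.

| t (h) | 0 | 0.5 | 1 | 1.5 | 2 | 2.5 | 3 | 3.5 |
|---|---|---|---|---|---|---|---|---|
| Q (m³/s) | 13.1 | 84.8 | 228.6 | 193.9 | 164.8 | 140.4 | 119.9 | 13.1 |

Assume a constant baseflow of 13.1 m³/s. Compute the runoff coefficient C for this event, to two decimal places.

C ≈ 0.31

ΣQ_DR = 853.8 m³/s; V = ΣQ_DR·Δt = 1.537 × 10^6 m³.
Runoff depth d = V / A = 55.48 mm.
C = d / P = 55.48 / 181 = 0.31.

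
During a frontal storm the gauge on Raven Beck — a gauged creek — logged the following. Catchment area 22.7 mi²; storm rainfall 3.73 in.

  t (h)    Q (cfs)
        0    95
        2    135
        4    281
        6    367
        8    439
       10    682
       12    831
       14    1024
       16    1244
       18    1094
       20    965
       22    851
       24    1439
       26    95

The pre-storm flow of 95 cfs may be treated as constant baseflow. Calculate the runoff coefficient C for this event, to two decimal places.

C ≈ 0.30

ΣQ_DR = 8212 cfs; V = ΣQ_DR·Δt = 5.913 × 10^7 ft³.
Runoff depth d = V / A = 1.121 in.
C = d / P = 1.121 / 3.73 = 0.30.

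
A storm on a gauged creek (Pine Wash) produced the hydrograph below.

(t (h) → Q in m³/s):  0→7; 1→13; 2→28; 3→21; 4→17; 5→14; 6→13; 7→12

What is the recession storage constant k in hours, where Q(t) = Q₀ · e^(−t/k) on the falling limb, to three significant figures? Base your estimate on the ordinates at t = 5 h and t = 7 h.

k ≈ 13.0 h

On the falling limb, Q drops from 14 to 12 m³/s between t = 5 h and t = 7 h (Δt = 2 h).
k = −Δt / ln(Q₂/Q₁) = −2 / ln(12/14) = 13.0 h.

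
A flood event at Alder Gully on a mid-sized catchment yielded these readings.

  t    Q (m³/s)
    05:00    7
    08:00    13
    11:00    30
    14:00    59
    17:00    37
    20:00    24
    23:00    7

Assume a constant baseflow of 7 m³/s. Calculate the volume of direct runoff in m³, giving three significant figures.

V ≈ 1.38 × 10^6 m³

Direct-runoff ordinates (Q − Q_b): 0.0, 6.0, 23.0, 52.0, 30.0, 17.0, 0.0 m³/s.
ΣQ_DR = 128.0 m³/s.
With Δt = 3 h = 10800 s, V = ΣQ_DR · Δt = 128.0 × 10800 = 1.38 × 10^6 m³.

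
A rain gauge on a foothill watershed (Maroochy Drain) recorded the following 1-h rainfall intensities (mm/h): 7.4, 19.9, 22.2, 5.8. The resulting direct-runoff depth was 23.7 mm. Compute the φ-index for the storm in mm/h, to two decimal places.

Only the 2 blocks with intensity above φ contribute runoff: 19.9, 22.2 mm/h.
Σ(I−φ)·Δt = d  ⇒  (19.9+22.2 − 2φ)·1 = 23.7
φ = (42.10 − 23.7/1) / 2 = 9.20 mm/h.

φ ≈ 9.20 mm/h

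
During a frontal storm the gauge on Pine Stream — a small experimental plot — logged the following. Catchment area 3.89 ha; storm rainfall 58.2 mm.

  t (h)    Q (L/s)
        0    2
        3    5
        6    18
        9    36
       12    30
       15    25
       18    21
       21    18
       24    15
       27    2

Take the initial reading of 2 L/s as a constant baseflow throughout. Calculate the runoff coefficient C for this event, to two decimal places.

ΣQ_DR = 152.0 L/s; V = ΣQ_DR·Δt = 1.642 × 10^6 L.
Runoff depth d = V / A = 42.20 mm.
C = d / P = 42.20 / 58.2 = 0.73.

C ≈ 0.73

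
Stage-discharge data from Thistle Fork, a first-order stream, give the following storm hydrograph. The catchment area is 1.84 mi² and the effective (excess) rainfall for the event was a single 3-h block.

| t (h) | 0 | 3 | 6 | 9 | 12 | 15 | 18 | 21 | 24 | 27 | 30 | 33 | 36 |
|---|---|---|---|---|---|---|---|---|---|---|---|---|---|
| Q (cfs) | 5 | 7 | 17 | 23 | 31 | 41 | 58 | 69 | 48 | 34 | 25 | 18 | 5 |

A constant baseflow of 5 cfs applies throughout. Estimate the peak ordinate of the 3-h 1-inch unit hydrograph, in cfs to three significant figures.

U_p ≈ 80.2 cfs

Direct runoff: 0.0, 2.0, 12.0, 18.0, 26.0, 36.0, 53.0, 64.0, 43.0, 29.0, 20.0, 13.0, 0.0 cfs; ΣQ_DR = 316.0 cfs, peak = 64.0 cfs.
Runoff depth d = ΣQ_DR·Δt / A = 316.0 × 10800 / (1.84 mi²) = 0.7984 in.
The 1-inch UH is the DRH scaled by (1 in)/d, so U_p = 64.0 × 1/0.7984 = 80.2 cfs.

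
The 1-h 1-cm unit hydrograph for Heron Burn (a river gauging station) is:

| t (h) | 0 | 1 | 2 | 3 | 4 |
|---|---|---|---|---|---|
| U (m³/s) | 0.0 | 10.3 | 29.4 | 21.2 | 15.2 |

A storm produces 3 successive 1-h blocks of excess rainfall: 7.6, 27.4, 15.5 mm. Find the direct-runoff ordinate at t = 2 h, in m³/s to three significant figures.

By discrete convolution, Q_j = Σ (P_i / 10 mm) · U_{j−i}.
At t = 2 h (j=2): Q = (7.6/10)·29.4 + (27.4/10)·10.3 + (15.5/10)·0.0 = 50.6 m³/s.

Q ≈ 50.6 m³/s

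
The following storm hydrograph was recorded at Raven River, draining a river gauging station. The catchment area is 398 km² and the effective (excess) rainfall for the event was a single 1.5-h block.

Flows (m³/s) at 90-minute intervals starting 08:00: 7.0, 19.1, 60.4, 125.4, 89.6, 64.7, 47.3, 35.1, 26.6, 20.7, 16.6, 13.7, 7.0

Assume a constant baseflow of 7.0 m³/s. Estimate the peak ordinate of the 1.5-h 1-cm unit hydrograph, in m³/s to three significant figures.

U_p ≈ 197 m³/s

Direct runoff: 0.0, 12.1, 53.4, 118.4, 82.6, 57.7, 40.3, 28.1, 19.6, 13.7, 9.6, 6.7, 0.0 m³/s; ΣQ_DR = 442.2 m³/s, peak = 118.4 m³/s.
Runoff depth d = ΣQ_DR·Δt / A = 442.2 × 5400 / (398 km²) = 6.000 mm.
The 1-cm UH is the DRH scaled by (10 mm)/d, so U_p = 118.4 × 10/6.000 = 197 m³/s.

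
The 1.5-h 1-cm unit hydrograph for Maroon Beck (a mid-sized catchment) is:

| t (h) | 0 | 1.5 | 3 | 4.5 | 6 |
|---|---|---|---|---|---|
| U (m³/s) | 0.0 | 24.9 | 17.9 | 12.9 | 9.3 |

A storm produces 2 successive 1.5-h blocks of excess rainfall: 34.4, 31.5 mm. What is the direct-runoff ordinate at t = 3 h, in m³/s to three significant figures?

Q ≈ 140 m³/s

By discrete convolution, Q_j = Σ (P_i / 10 mm) · U_{j−i}.
At t = 3 h (j=2): Q = (34.4/10)·17.9 + (31.5/10)·24.9 = 140 m³/s.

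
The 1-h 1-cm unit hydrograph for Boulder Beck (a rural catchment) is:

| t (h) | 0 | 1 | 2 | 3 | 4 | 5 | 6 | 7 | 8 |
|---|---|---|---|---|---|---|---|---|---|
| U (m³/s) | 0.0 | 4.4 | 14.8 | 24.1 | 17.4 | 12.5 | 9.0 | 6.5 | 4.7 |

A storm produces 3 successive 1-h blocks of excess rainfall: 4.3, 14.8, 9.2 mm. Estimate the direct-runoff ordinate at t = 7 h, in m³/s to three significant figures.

Q ≈ 27.6 m³/s

By discrete convolution, Q_j = Σ (P_i / 10 mm) · U_{j−i}.
At t = 7 h (j=7): Q = (4.3/10)·6.5 + (14.8/10)·9.0 + (9.2/10)·12.5 = 27.6 m³/s.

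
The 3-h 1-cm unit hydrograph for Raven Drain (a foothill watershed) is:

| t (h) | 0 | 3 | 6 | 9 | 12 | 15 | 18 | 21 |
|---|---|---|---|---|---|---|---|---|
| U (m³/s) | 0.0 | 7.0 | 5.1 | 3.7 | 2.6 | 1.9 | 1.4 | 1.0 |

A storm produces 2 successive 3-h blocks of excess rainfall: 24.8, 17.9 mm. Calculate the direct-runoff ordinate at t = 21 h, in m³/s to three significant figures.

By discrete convolution, Q_j = Σ (P_i / 10 mm) · U_{j−i}.
At t = 21 h (j=7): Q = (24.8/10)·1.0 + (17.9/10)·1.4 = 4.99 m³/s.

Q ≈ 4.99 m³/s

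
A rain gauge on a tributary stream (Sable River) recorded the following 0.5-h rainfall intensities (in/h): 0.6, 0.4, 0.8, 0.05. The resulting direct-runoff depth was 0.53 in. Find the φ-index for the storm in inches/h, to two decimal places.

Only the 3 blocks with intensity above φ contribute runoff: 0.6, 0.4, 0.8 in/h.
Σ(I−φ)·Δt = d  ⇒  (0.6+0.4+0.8 − 3φ)·0.5 = 0.53
φ = (1.800 − 0.53/0.5) / 3 = 0.25 in/h.

φ ≈ 0.25 in/h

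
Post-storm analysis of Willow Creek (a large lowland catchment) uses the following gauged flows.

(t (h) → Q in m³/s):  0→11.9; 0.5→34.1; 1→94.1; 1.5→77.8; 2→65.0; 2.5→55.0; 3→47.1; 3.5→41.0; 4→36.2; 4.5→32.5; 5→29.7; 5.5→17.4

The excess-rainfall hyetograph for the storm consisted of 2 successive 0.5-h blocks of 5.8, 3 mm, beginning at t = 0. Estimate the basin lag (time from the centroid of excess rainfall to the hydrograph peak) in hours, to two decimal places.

Centroid of excess rainfall: t_c = Σ P_i·t̄_i / ΣP_i = 0.4205 h (block centres at 0.25, 0.75 h).
Hydrograph peak occurs at t = 1 h, so basin lag t_L = 1 − 0.4205 = 0.58 h.

t_L ≈ 0.58 h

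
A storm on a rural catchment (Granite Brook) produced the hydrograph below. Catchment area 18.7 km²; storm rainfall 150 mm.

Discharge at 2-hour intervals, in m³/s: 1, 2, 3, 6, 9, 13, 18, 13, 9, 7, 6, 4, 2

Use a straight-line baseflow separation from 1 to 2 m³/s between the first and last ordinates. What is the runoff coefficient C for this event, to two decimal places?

ΣQ_DR = 73.50 m³/s; V = ΣQ_DR·Δt = 5.292 × 10^5 m³.
Runoff depth d = V / A = 28.30 mm.
C = d / P = 28.30 / 150 = 0.19.

C ≈ 0.19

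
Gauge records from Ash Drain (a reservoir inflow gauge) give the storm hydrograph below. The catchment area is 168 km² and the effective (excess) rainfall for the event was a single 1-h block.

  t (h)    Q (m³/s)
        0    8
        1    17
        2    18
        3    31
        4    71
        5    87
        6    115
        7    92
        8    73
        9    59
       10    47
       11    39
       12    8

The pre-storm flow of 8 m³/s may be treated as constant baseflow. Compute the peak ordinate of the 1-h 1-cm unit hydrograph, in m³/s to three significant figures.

Direct runoff: 0.0, 9.0, 10.0, 23.0, 63.0, 79.0, 107.0, 84.0, 65.0, 51.0, 39.0, 31.0, 0.0 m³/s; ΣQ_DR = 561.0 m³/s, peak = 107.0 m³/s.
Runoff depth d = ΣQ_DR·Δt / A = 561.0 × 3600 / (168 km²) = 12.02 mm.
The 1-cm UH is the DRH scaled by (10 mm)/d, so U_p = 107.0 × 10/12.02 = 89.0 m³/s.

U_p ≈ 89.0 m³/s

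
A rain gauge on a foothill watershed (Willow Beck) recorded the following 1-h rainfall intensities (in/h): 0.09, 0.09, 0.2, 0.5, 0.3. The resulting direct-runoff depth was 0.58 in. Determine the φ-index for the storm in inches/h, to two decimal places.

Only the 3 blocks with intensity above φ contribute runoff: 0.2, 0.5, 0.3 in/h.
Σ(I−φ)·Δt = d  ⇒  (0.2+0.5+0.3 − 3φ)·1 = 0.58
φ = (1.000 − 0.58/1) / 3 = 0.14 in/h.

φ ≈ 0.14 in/h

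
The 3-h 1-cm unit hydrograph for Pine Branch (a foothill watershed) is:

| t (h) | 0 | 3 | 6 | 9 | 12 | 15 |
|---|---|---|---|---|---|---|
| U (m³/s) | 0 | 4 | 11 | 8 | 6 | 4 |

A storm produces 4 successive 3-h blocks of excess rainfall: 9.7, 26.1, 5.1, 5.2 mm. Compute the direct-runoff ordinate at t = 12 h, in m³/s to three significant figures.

By discrete convolution, Q_j = Σ (P_i / 10 mm) · U_{j−i}.
At t = 12 h (j=4): Q = (9.7/10)·6 + (26.1/10)·8 + (5.1/10)·11 + (5.2/10)·4 = 34.4 m³/s.

Q ≈ 34.4 m³/s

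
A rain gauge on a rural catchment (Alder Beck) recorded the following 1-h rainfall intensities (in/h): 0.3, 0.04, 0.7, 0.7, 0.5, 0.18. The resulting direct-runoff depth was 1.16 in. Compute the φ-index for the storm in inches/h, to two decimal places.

φ ≈ 0.26 in/h

Only the 4 blocks with intensity above φ contribute runoff: 0.3, 0.7, 0.7, 0.5 in/h.
Σ(I−φ)·Δt = d  ⇒  (0.3+0.7+0.7+0.5 − 4φ)·1 = 1.16
φ = (2.200 − 1.16/1) / 4 = 0.26 in/h.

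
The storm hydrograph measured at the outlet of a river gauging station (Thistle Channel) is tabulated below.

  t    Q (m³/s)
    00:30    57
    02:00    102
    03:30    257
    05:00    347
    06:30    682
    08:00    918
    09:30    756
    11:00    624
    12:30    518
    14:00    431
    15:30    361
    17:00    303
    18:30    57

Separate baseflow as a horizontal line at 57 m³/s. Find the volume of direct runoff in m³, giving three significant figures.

V ≈ 2.52 × 10^7 m³

Direct-runoff ordinates (Q − Q_b): 0.0, 45.0, 200.0, 290.0, 625.0, 861.0, 699.0, 567.0, 461.0, 374.0, 304.0, 246.0, 0.0 m³/s.
ΣQ_DR = 4672 m³/s.
With Δt = 1.5 h = 5400 s, V = ΣQ_DR · Δt = 4672 × 5400 = 2.52 × 10^7 m³.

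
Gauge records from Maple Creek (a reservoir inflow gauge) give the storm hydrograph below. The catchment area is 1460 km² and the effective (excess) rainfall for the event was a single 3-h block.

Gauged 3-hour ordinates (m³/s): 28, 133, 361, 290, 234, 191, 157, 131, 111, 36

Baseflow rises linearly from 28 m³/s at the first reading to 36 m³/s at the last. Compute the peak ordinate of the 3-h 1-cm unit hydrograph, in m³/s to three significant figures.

U_p ≈ 331 m³/s

Direct runoff: 0.00, 104.11, 331.22, 259.33, 202.44, 158.56, 123.67, 96.78, 75.89, 0.00 m³/s; ΣQ_DR = 1352 m³/s, peak = 331.22 m³/s.
Runoff depth d = ΣQ_DR·Δt / A = 1352 × 10800 / (1460 km²) = 10.00 mm.
The 1-cm UH is the DRH scaled by (10 mm)/d, so U_p = 331.22 × 10/10.00 = 331 m³/s.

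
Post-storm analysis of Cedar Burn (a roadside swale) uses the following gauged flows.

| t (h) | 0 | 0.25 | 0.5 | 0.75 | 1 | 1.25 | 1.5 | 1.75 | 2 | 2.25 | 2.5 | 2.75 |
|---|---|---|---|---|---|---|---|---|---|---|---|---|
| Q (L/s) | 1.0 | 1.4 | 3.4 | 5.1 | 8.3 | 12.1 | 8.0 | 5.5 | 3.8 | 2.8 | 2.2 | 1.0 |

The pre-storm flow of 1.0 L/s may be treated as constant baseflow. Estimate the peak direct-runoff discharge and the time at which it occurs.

Subtracting baseflow gives direct-runoff ordinates: 0.0, 0.4, 2.4, 4.1, 7.3, 11.1, 7.0, 4.5, 2.8, 1.8, 1.2, 0.0 L/s.
The maximum is 11.1 L/s, occurring at the reading for t = 1.25 h.

Q_p = 11.1 L/s at t = 1.25 h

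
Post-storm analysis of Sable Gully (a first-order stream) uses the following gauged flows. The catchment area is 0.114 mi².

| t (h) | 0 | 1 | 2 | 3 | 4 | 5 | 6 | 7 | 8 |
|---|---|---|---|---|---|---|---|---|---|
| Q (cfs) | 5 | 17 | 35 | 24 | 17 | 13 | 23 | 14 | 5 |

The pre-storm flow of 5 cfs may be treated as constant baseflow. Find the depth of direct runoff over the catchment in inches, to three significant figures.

Direct runoff: 0.0, 12.0, 30.0, 19.0, 12.0, 8.0, 18.0, 9.0, 0.0 cfs; ΣQ_DR = 108.0 cfs.
V = ΣQ_DR · Δt = 108.0 × 3600 s = 3.888 × 10^5 ft³.
Over A = 0.114 mi², depth = V / A = 1.47 in.

d ≈ 1.47 in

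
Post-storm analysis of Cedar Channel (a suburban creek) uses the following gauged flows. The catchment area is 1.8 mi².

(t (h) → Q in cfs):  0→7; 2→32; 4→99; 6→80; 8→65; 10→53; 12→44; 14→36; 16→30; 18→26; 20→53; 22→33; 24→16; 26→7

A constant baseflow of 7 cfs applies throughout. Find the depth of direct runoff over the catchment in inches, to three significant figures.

Direct runoff: 0.0, 25.0, 92.0, 73.0, 58.0, 46.0, 37.0, 29.0, 23.0, 19.0, 46.0, 26.0, 9.0, 0.0 cfs; ΣQ_DR = 483.0 cfs.
V = ΣQ_DR · Δt = 483.0 × 7200 s = 3.478 × 10^6 ft³.
Over A = 1.8 mi², depth = V / A = 0.832 in.

d ≈ 0.832 in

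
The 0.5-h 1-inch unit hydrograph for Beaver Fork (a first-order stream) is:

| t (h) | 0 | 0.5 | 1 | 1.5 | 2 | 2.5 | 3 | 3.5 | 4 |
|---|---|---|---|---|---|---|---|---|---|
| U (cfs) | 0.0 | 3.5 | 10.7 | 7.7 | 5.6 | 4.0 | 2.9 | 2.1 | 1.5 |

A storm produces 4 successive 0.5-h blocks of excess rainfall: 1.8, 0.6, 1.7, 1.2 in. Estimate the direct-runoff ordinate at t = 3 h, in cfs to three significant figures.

Q ≈ 26.4 cfs

By discrete convolution, Q_j = Σ (P_i / 1 in) · U_{j−i}.
At t = 3 h (j=6): Q = (1.8/1)·2.9 + (0.6/1)·4.0 + (1.7/1)·5.6 + (1.2/1)·7.7 = 26.4 cfs.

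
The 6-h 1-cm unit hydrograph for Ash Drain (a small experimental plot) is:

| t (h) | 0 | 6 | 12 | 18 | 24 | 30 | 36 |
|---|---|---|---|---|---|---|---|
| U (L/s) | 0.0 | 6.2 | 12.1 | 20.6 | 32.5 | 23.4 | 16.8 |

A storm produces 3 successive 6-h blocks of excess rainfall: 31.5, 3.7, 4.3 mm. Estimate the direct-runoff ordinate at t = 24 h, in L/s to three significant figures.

By discrete convolution, Q_j = Σ (P_i / 10 mm) · U_{j−i}.
At t = 24 h (j=4): Q = (31.5/10)·32.5 + (3.7/10)·20.6 + (4.3/10)·12.1 = 115 L/s.

Q ≈ 115 L/s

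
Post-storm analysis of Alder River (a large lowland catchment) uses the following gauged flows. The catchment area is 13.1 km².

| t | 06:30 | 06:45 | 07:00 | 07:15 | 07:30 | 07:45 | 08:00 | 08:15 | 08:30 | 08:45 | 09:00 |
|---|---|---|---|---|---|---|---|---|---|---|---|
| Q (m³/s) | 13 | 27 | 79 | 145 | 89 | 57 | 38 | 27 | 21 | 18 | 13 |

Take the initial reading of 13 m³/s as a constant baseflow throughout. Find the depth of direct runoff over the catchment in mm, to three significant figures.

d ≈ 26.4 mm

Direct runoff: 0.0, 14.0, 66.0, 132.0, 76.0, 44.0, 25.0, 14.0, 8.0, 5.0, 0.0 m³/s; ΣQ_DR = 384.0 m³/s.
V = ΣQ_DR · Δt = 384.0 × 900 s = 3.456 × 10^5 m³.
Over A = 13.1 km², depth = V / A = 26.4 mm.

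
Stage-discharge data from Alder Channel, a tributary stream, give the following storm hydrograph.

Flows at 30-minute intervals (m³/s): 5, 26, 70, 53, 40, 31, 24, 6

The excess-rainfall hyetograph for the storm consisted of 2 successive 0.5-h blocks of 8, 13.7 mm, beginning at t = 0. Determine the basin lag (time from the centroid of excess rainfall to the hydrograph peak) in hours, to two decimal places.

Centroid of excess rainfall: t_c = Σ P_i·t̄_i / ΣP_i = 0.5657 h (block centres at 0.25, 0.75 h).
Hydrograph peak occurs at t = 1 h, so basin lag t_L = 1 − 0.5657 = 0.43 h.

t_L ≈ 0.43 h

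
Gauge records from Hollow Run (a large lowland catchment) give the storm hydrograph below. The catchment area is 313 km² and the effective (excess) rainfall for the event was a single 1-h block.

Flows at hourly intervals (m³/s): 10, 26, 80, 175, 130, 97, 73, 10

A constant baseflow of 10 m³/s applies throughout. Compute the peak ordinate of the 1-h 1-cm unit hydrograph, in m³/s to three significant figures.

U_p ≈ 275 m³/s

Direct runoff: 0.0, 16.0, 70.0, 165.0, 120.0, 87.0, 63.0, 0.0 m³/s; ΣQ_DR = 521.0 m³/s, peak = 165.0 m³/s.
Runoff depth d = ΣQ_DR·Δt / A = 521.0 × 3600 / (313 km²) = 5.992 mm.
The 1-cm UH is the DRH scaled by (10 mm)/d, so U_p = 165.0 × 10/5.992 = 275 m³/s.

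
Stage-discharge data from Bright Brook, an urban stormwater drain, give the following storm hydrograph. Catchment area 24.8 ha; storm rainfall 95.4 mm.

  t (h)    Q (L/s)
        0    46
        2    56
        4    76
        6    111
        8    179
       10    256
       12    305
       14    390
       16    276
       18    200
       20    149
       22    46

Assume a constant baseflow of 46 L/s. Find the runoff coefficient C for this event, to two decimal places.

C ≈ 0.47

ΣQ_DR = 1538 L/s; V = ΣQ_DR·Δt = 1.107 × 10^7 L.
Runoff depth d = V / A = 44.65 mm.
C = d / P = 44.65 / 95.4 = 0.47.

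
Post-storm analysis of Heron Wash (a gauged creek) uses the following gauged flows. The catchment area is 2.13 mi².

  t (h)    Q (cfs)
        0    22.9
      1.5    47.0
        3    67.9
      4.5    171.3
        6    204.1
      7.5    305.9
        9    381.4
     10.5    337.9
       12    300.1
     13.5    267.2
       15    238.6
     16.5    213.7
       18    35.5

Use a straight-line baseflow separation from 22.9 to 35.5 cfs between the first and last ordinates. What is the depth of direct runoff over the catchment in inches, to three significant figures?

Direct runoff: 0.00, 23.05, 42.90, 145.25, 177.00, 277.75, 352.20, 307.65, 268.80, 234.85, 205.20, 179.25, 0.00 cfs; ΣQ_DR = 2214 cfs.
V = ΣQ_DR · Δt = 2214 × 5400 s = 1.196 × 10^7 ft³.
Over A = 2.13 mi², depth = V / A = 2.42 in.

d ≈ 2.42 in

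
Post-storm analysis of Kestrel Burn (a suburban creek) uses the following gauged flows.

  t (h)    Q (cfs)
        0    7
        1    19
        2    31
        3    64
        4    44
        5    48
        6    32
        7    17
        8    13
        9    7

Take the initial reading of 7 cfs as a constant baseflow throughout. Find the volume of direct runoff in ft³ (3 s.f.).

V ≈ 7.63 × 10^5 ft³

Direct-runoff ordinates (Q − Q_b): 0.0, 12.0, 24.0, 57.0, 37.0, 41.0, 25.0, 10.0, 6.0, 0.0 cfs.
ΣQ_DR = 212.0 cfs.
With Δt = 1 h = 3600 s, V = ΣQ_DR · Δt = 212.0 × 3600 = 7.63 × 10^5 ft³.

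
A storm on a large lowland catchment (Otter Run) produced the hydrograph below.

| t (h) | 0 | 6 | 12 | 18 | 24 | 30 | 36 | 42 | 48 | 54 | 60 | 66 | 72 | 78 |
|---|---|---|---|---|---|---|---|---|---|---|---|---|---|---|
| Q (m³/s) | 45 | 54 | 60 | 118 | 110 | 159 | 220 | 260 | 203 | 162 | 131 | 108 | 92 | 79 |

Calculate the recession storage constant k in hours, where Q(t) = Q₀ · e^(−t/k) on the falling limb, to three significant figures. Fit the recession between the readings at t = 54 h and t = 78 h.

k ≈ 33.4 h

On the falling limb, Q drops from 162 to 79 m³/s between t = 54 h and t = 78 h (Δt = 24 h).
k = −Δt / ln(Q₂/Q₁) = −24 / ln(79/162) = 33.4 h.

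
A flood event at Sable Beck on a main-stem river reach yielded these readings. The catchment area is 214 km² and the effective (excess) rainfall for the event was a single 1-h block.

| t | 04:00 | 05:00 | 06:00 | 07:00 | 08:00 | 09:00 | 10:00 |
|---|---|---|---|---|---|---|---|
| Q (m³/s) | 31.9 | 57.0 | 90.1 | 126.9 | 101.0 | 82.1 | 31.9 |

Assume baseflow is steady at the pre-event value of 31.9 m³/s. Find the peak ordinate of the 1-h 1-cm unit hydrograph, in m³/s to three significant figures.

Direct runoff: 0.0, 25.1, 58.2, 95.0, 69.1, 50.2, 0.0 m³/s; ΣQ_DR = 297.6 m³/s, peak = 95.0 m³/s.
Runoff depth d = ΣQ_DR·Δt / A = 297.6 × 3600 / (214 km²) = 5.006 mm.
The 1-cm UH is the DRH scaled by (10 mm)/d, so U_p = 95.0 × 10/5.006 = 190 m³/s.

U_p ≈ 190 m³/s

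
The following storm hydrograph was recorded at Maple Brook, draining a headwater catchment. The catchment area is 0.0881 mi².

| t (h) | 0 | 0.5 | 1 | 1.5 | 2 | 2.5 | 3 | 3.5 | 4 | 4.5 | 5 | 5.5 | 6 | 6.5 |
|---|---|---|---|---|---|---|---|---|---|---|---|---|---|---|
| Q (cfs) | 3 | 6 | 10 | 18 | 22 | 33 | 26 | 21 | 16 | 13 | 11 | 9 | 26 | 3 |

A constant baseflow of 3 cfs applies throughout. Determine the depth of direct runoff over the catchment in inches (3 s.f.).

Direct runoff: 0.0, 3.0, 7.0, 15.0, 19.0, 30.0, 23.0, 18.0, 13.0, 10.0, 8.0, 6.0, 23.0, 0.0 cfs; ΣQ_DR = 175.0 cfs.
V = ΣQ_DR · Δt = 175.0 × 1800 s = 3.150 × 10^5 ft³.
Over A = 0.0881 mi², depth = V / A = 1.54 in.

d ≈ 1.54 in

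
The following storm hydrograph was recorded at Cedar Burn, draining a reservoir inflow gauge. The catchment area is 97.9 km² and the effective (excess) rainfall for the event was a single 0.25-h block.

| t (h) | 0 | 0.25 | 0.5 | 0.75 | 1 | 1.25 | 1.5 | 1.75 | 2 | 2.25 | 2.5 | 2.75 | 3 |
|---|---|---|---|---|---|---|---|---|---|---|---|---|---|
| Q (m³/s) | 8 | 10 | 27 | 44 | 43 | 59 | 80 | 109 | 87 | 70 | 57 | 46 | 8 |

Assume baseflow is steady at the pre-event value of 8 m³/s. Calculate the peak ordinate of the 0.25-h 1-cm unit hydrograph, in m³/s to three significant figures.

U_p ≈ 202 m³/s

Direct runoff: 0.0, 2.0, 19.0, 36.0, 35.0, 51.0, 72.0, 101.0, 79.0, 62.0, 49.0, 38.0, 0.0 m³/s; ΣQ_DR = 544.0 m³/s, peak = 101.0 m³/s.
Runoff depth d = ΣQ_DR·Δt / A = 544.0 × 900 / (97.9 km²) = 5.001 mm.
The 1-cm UH is the DRH scaled by (10 mm)/d, so U_p = 101.0 × 10/5.001 = 202 m³/s.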